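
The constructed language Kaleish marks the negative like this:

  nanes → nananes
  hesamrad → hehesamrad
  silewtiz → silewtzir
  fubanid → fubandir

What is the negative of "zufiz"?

hesamrad and fubanid both end in -d yet inflect differently (hehesamrad, fubandir), so the final letter is not what conditions the rule; the last vowel is.
"zufiz" has last vowel 'i'. The stems whose last vowel is 'i' (silewtiz → silewtzir, fubanid → fubandir) delete the last vowel and add -ir.
The other pattern: stems whose last vowel is 'a' or 'e' repeat the first consonant+vowel as a prefix.
So zufiz → zufzir.

zufzir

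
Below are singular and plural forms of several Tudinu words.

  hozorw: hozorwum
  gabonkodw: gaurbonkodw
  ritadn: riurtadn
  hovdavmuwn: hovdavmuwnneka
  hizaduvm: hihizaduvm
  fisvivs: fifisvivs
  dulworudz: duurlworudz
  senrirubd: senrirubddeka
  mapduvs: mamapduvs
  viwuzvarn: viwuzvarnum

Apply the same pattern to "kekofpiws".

kekofpiwsseka

gabonkodw and hozorw both end in -w yet inflect differently (gaurbonkodw, hozorwum), so the final letter is not what conditions the rule; the second-to-last letter is.
"kekofpiws" has second-to-last letter 'w'. The one such stem in the data (hovdavmuwn → hovdavmuwnneka) doubles the final consonant and adds -eka (as does senrirubd), so the same rule applies.
The other patterns: stems whose second-to-last letter is 'd' insert -ur- after the first vowel; stems whose second-to-last letter is 'r' add -um; stems whose second-to-last letter is 'v' repeat the first consonant+vowel as a prefix.
So kekofpiws → kekofpiwsseka.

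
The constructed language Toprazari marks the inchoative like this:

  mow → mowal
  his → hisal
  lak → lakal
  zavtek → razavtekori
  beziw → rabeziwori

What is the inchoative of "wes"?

wesal

"wes" has 1 vowel. The stems with 1 vowel (mow → mowal, his → hisal, lak → lakal) add -al.
So wes → wesal.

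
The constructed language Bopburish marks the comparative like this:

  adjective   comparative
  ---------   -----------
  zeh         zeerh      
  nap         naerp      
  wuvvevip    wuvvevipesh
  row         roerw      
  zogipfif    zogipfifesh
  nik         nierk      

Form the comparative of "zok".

wuvvevip and nap both end in -p yet inflect differently (wuvvevipesh, naerp), so the final letter is not what conditions the rule; the number of vowels is.
"zok" has 1 vowel. The stems with 1 vowel (nap → naerp, row → roerw, zeh → zeerh) insert -er- after the first vowel.
The other pattern: stems with 3 vowels add -esh.
So zok → zoerk.

zoerk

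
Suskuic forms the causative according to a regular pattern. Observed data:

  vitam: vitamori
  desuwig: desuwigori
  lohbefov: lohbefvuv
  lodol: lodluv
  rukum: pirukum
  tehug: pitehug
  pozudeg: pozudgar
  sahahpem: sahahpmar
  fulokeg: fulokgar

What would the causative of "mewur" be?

vitam and rukum both end in -m yet inflect differently (vitamori, pirukum), so the final letter is not what conditions the rule; the last vowel is.
"mewur" has last vowel 'u'. The stems whose last vowel is 'u' (rukum → pirukum, tehug → pitehug) add the prefix pi-.
The other patterns: stems whose last vowel is 'a' or 'i' add -ori; stems whose last vowel is 'o' delete the last vowel and add -uv; stems whose last vowel is 'e' delete the last vowel and add -ar.
So mewur → pimewur.

pimewur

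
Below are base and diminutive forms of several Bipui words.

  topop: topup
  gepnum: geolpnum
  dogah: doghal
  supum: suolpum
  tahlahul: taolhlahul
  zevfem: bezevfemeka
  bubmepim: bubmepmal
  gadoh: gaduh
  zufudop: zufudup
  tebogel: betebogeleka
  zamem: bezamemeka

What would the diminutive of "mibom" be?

"mibom" has last vowel 'o'. The stems whose last vowel is 'o' (topop → topup, zufudop → zufudup, gadoh → gaduh) change the last vowel to 'u'.
So mibom → mibum.

mibum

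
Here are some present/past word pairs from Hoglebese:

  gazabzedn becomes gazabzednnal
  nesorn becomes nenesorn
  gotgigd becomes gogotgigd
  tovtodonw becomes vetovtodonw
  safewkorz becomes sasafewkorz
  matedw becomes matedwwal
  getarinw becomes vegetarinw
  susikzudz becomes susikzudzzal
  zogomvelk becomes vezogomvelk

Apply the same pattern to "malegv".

mamalegv

"malegv" has second-to-last letter 'g'. The one such stem in the data (gotgigd → gogotgigd) repeats the first consonant+vowel as a prefix (as do safewkorz, nesorn), so the same rule applies.
So malegv → mamalegv.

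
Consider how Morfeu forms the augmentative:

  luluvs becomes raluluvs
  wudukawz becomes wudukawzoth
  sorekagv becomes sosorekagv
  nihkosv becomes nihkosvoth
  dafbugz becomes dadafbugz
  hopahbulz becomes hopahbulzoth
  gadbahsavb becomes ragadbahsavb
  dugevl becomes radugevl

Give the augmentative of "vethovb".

ravethovb

"vethovb" has second-to-last letter 'v'. The stems whose second-to-last letter is 'v' (luluvs → raluluvs, dugevl → radugevl, gadbahsavb → ragadbahsavb) add the prefix ra-.
The other patterns: stems whose second-to-last letter is 'g' repeat the first consonant+vowel as a prefix; stems whose second-to-last letter is 'l', 's' or 'w' add -oth.
So vethovb → ravethovb.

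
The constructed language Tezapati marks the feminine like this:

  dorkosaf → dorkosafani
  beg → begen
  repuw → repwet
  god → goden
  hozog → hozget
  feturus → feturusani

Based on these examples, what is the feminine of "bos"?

bosen

"bos" has 1 vowel. The stems with 1 vowel (god → goden, beg → begen) add -en.
So bos → bosen.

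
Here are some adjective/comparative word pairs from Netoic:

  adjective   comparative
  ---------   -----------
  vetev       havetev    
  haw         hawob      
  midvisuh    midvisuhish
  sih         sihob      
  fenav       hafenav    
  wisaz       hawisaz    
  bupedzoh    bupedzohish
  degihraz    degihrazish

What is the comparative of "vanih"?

havanih

wisaz and degihraz both end in -z yet inflect differently (hawisaz, degihrazish), so the final letter is not what conditions the rule; the number of vowels is.
"vanih" has 2 vowels. The stems with 2 vowels (vetev → havetev, fenav → hafenav, wisaz → hawisaz) add the prefix ha-.
So vanih → havanih.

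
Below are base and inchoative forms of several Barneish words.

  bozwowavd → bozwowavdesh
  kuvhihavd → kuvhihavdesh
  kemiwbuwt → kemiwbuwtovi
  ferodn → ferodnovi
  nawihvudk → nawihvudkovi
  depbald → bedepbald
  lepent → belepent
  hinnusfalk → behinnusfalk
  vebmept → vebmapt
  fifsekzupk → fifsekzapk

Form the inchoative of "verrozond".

bozwowavd and depbald both end in -d yet inflect differently (bozwowavdesh, bedepbald), so the final letter is not what conditions the rule; the second-to-last letter is.
"verrozond" has second-to-last letter 'n'. The one such stem in the data (lepent → belepent) adds the prefix be-, so the same rule applies.
So verrozond → beverrozond.

beverrozond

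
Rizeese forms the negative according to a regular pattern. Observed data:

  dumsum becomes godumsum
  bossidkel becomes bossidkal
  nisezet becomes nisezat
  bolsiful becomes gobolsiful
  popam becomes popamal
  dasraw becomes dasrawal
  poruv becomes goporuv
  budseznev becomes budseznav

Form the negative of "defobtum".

budseznev and poruv both end in -v yet inflect differently (budseznav, goporuv), so the final letter is not what conditions the rule; the last vowel is.
"defobtum" has last vowel 'u'. The stems whose last vowel is 'u' (poruv → goporuv, dumsum → godumsum, bolsiful → gobolsiful) add the prefix go-.
The other patterns: stems whose last vowel is 'e' change the last vowel to 'a'; stems whose last vowel is 'a' add -al.
So defobtum → godefobtum.

godefobtum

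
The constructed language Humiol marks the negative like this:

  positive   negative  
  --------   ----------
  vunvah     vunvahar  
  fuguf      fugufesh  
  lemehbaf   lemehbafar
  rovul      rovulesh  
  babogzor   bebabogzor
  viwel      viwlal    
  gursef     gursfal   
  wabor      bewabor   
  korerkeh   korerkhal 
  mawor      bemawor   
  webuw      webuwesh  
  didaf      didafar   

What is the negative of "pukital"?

pukitalar

fuguf and lemehbaf both end in -f yet inflect differently (fugufesh, lemehbafar), so the final letter is not what conditions the rule; the last vowel is.
"pukital" has last vowel 'a'. The stems whose last vowel is 'a' (lemehbaf → lemehbafar, vunvah → vunvahar, didaf → didafar) add -ar.
The other patterns: stems whose last vowel is 'u' add -esh; stems whose last vowel is 'o' add the prefix be-; stems whose last vowel is 'e' delete the last vowel and add -al.
So pukital → pukitalar.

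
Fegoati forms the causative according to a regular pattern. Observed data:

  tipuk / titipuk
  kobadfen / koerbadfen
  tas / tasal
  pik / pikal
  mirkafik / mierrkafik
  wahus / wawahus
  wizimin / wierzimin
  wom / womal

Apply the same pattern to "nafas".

nanafas

tas and wahus both end in -s yet inflect differently (tasal, wawahus), so the final letter is not what conditions the rule; the number of vowels is.
"nafas" has 2 vowels. The stems with 2 vowels (wahus → wawahus, tipuk → titipuk) repeat the first consonant+vowel as a prefix.
The other patterns: stems with 1 vowel add -al; stems with 3 vowels insert -er- after the first vowel.
So nafas → nanafas.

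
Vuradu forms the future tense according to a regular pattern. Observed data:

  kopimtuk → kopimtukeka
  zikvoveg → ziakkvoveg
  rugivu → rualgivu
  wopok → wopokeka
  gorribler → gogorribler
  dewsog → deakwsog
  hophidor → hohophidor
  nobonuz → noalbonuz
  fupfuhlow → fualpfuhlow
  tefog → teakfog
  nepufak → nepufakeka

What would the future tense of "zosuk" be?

wopok and dewsog both have last vowel 'o' yet inflect differently (wopokeka, deakwsog), so the last vowel is not what conditions the rule; the final letter is.
"zosuk" ends in -k. The stems ending in -k (nepufak → nepufakeka, wopok → wopokeka, kopimtuk → kopimtukeka) add -eka.
The other patterns: stems ending in -g insert -ak- after the first vowel; stems ending in -r repeat the first consonant+vowel as a prefix; stems ending in -u, -w or -z insert -al- after the first vowel.
So zosuk → zosukeka.

zosukeka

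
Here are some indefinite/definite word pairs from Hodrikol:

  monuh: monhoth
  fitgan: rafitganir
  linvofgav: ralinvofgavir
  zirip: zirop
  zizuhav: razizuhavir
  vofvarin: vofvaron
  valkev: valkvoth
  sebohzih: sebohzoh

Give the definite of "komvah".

rakomvahir

fitgan and vofvarin both end in -n yet inflect differently (rafitganir, vofvaron), so the final letter is not what conditions the rule; the last vowel is.
"komvah" has last vowel 'a'. The stems whose last vowel is 'a' (fitgan → rafitganir, linvofgav → ralinvofgavir, zizuhav → razizuhavir) add ra- … -ir around the stem.
So komvah → rakomvahir.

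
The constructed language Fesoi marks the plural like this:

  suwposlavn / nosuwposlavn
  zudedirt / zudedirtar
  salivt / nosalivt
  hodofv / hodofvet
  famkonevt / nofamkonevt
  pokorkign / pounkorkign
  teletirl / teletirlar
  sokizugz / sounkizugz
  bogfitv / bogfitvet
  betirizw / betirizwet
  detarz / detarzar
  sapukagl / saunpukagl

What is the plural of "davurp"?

suwposlavn and pokorkign both end in -n yet inflect differently (nosuwposlavn, pounkorkign), so the final letter is not what conditions the rule; the second-to-last letter is.
"davurp" has second-to-last letter 'r'. The stems whose second-to-last letter is 'r' (zudedirt → zudedirtar, teletirl → teletirlar, detarz → detarzar) add -ar.
The other patterns: stems whose second-to-last letter is 'v' add the prefix no-; stems whose second-to-last letter is 'g' insert -un- after the first vowel; stems whose second-to-last letter is 'f', 't' or 'z' add -et.
So davurp → davurpar.

davurpar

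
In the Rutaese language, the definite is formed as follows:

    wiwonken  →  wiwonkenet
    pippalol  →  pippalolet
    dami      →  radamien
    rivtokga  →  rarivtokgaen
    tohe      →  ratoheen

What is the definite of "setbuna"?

wiwonken and tohe both have last vowel 'e' yet inflect differently (wiwonkenet, ratoheen), so the last vowel is not what conditions the rule; whether the stem ends in a vowel or a consonant is.
"setbuna" ends in a vowel. The stems ending in a vowel (dami → radamien, rivtokga → rarivtokgaen, tohe → ratoheen) add ra- … -en around the stem.
So setbuna → rasetbunaen.

rasetbunaen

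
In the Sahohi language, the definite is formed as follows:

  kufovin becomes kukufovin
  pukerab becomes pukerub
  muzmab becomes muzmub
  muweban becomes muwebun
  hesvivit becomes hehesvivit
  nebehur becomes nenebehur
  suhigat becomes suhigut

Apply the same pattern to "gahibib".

gagahibib

suhigat and hesvivit both end in -t yet inflect differently (suhigut, hehesvivit), so the final letter is not what conditions the rule; the last vowel is.
"gahibib" has last vowel 'i'. The stems whose last vowel is 'i' (hesvivit → hehesvivit, kufovin → kukufovin) repeat the first consonant+vowel as a prefix.
The other pattern: stems whose last vowel is 'a' change the last vowel to 'u'.
So gahibib → gagahibib.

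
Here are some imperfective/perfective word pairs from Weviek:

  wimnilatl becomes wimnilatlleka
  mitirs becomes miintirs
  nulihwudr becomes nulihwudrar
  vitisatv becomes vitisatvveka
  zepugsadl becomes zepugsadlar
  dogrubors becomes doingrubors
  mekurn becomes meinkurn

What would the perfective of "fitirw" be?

fiintirw

zepugsadl and wimnilatl both end in -l yet inflect differently (zepugsadlar, wimnilatlleka), so the final letter is not what conditions the rule; the second-to-last letter is.
"fitirw" has second-to-last letter 'r'. The stems whose second-to-last letter is 'r' (dogrubors → doingrubors, mitirs → miintirs, mekurn → meinkurn) insert -in- after the first vowel.
The other patterns: stems whose second-to-last letter is 'd' add -ar; stems whose second-to-last letter is 't' double the final consonant and add -eka.
So fitirw → fiintirw.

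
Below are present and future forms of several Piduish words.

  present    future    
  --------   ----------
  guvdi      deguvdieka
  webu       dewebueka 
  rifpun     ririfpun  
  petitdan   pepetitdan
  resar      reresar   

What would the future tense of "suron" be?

"suron" ends in a consonant. The stems ending in a consonant (resar → reresar, petitdan → pepetitdan, rifpun → ririfpun) repeat the first consonant+vowel as a prefix.
So suron → susuron.

susuron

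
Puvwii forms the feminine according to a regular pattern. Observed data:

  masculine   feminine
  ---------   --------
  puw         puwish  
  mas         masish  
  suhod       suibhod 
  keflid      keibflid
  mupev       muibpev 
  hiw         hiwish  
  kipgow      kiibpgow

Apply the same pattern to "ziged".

ziibged

hiw and kipgow both end in -w yet inflect differently (hiwish, kiibpgow), so the final letter is not what conditions the rule; the number of vowels is.
"ziged" has 2 vowels. The stems with 2 vowels (kipgow → kiibpgow, suhod → suibhod, keflid → keibflid) insert -ib- after the first vowel.
So ziged → ziibged.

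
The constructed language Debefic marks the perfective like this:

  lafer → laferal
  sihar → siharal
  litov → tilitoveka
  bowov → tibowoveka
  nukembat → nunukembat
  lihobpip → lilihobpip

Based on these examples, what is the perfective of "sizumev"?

tisizumeveka

sihar and nukembat both have last vowel 'a' yet inflect differently (siharal, nunukembat), so the last vowel is not what conditions the rule; the final letter is.
"sizumev" ends in -v. The stems ending in -v (litov → tilitoveka, bowov → tibowoveka) add ti- … -eka around the stem.
So sizumev → tisizumeveka.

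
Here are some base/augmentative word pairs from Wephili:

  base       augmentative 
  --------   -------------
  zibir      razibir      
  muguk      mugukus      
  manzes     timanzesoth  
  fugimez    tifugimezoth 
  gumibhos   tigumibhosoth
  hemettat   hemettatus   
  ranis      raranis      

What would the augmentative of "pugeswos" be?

tipugeswosoth

ranis and gumibhos both end in -s yet inflect differently (raranis, tigumibhosoth), so the final letter is not what conditions the rule; the last vowel is.
"pugeswos" has last vowel 'o'. The one such stem in the data (gumibhos → tigumibhosoth) adds ti- … -oth around the stem, so the same rule applies.
The other patterns: stems whose last vowel is 'i' add the prefix ra-; stems whose last vowel is 'a' or 'u' add -us.
So pugeswos → tipugeswosoth.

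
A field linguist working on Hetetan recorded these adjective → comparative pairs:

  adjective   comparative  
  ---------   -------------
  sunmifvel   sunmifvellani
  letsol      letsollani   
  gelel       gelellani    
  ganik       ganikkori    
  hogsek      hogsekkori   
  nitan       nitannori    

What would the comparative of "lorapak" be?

sunmifvel and hogsek both have last vowel 'e' yet inflect differently (sunmifvellani, hogsekkori), so the last vowel is not what conditions the rule; the final letter is.
"lorapak" ends in -k. The stems ending in -k (ganik → ganikkori, hogsek → hogsekkori) double the final consonant and add -ori.
So lorapak → lorapakkori.

lorapakkori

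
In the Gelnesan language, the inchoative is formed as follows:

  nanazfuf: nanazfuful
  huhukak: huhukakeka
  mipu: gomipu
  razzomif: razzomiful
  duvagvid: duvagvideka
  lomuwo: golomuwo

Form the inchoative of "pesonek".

pesonekeka

"pesonek" ends in -k. The one such stem in the data (huhukak → huhukakeka) adds -eka, so the same rule applies.
The other patterns: stems ending in -f add -ul; stems ending in -o or -u add the prefix go-.
So pesonek → pesonekeka.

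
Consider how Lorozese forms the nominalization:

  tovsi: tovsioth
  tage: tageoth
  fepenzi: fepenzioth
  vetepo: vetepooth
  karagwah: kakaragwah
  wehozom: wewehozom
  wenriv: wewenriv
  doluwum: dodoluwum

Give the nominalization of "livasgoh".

vetepo and wehozom both have last vowel 'o' yet inflect differently (vetepooth, wewehozom), so the last vowel is not what conditions the rule; whether the stem ends in a vowel or a consonant is.
"livasgoh" ends in a consonant. The stems ending in a consonant (karagwah → kakaragwah, wehozom → wewehozom, wenriv → wewenriv) repeat the first consonant+vowel as a prefix.
So livasgoh → lilivasgoh.

lilivasgoh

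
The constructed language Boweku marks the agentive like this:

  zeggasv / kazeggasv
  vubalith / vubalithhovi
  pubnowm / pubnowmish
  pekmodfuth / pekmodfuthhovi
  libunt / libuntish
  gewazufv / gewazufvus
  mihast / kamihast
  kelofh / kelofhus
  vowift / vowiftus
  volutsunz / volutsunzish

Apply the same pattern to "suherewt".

suherewtish

"suherewt" has second-to-last letter 'w'. The one such stem in the data (pubnowm → pubnowmish) adds -ish, so the same rule applies.
The other patterns: stems whose second-to-last letter is 'f' add -us; stems whose second-to-last letter is 's' add the prefix ka-; stems whose second-to-last letter is 't' double the final consonant and add -ovi.
So suherewt → suherewtish.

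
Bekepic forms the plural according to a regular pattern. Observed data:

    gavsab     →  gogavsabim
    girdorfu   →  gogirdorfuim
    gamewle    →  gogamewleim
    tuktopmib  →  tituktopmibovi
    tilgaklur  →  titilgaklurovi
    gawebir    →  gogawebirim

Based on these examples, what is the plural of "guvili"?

gavsab and tuktopmib both end in -b yet inflect differently (gogavsabim, tituktopmibovi), so the final letter is not what conditions the rule; the first letter is.
"guvili" begins with g-. The stems beginning with g- (gawebir → gogawebirim, gavsab → gogavsabim, gamewle → gogamewleim) add go- … -im around the stem.
So guvili → goguviliim.

goguviliim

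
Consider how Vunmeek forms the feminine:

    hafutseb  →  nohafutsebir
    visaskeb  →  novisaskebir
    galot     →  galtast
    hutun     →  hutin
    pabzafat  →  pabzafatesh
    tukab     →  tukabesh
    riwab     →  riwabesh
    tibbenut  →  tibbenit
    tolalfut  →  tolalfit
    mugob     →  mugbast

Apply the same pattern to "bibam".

bibamesh

"bibam" has last vowel 'a'. The stems whose last vowel is 'a' (tukab → tukabesh, riwab → riwabesh, pabzafat → pabzafatesh) add -esh.
The other patterns: stems whose last vowel is 'u' change the last vowel to 'i'; stems whose last vowel is 'o' delete the last vowel and add -ast; stems whose last vowel is 'e' add no- … -ir around the stem.
So bibam → bibamesh.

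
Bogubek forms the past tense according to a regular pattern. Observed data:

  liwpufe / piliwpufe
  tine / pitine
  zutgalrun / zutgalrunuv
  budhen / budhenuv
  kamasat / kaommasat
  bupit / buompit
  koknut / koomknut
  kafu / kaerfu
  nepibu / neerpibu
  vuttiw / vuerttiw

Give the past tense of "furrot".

fuomrrot

"furrot" ends in -t. The stems ending in -t (kamasat → kaommasat, bupit → buompit, koknut → koomknut) insert -om- after the first vowel.
The other patterns: stems ending in -e add the prefix pi-; stems ending in -n add -uv; stems ending in -u or -w insert -er- after the first vowel.
So furrot → fuomrrot.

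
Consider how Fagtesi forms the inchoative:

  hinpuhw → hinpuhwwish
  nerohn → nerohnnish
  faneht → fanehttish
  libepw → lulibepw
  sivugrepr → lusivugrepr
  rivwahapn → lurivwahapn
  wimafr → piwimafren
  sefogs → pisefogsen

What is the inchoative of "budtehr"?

budtehrrish

hinpuhw and libepw both end in -w yet inflect differently (hinpuhwwish, lulibepw), so the final letter is not what conditions the rule; the second-to-last letter is.
"budtehr" has second-to-last letter 'h'. The stems whose second-to-last letter is 'h' (hinpuhw → hinpuhwwish, nerohn → nerohnnish, faneht → fanehttish) double the final consonant and add -ish.
The other patterns: stems whose second-to-last letter is 'p' add the prefix lu-; stems whose second-to-last letter is 'f' or 'g' add pi- … -en around the stem.
So budtehr → budtehrrish.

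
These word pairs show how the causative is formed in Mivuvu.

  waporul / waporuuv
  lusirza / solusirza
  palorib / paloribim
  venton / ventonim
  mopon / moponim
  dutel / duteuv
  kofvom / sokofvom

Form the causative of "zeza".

sozeza

"zeza" ends in -a. The one such stem in the data (lusirza → solusirza) adds the prefix so-, so the same rule applies.
The other patterns: stems ending in -l drop the final letter and add -uv; stems ending in -b or -n add -im.
So zeza → sozeza.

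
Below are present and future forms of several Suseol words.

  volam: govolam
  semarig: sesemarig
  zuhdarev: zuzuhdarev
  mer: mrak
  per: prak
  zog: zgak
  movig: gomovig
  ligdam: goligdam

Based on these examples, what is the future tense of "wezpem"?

gowezpem

zog and movig both end in -g yet inflect differently (zgak, gomovig), so the final letter is not what conditions the rule; the number of vowels is.
"wezpem" has 2 vowels. The stems with 2 vowels (ligdam → goligdam, volam → govolam, movig → gomovig) add the prefix go-.
So wezpem → gowezpem.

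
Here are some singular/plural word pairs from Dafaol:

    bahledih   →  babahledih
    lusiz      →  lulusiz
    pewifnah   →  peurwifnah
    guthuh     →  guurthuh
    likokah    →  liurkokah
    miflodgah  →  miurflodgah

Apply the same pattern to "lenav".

leurnav

bahledih and pewifnah both end in -h yet inflect differently (babahledih, peurwifnah), so the final letter is not what conditions the rule; the last vowel is.
"lenav" has last vowel 'a'. The stems whose last vowel is 'a' (pewifnah → peurwifnah, likokah → liurkokah, miflodgah → miurflodgah) insert -ur- after the first vowel.
The other pattern: stems whose last vowel is 'i' repeat the first consonant+vowel as a prefix.
So lenav → leurnav.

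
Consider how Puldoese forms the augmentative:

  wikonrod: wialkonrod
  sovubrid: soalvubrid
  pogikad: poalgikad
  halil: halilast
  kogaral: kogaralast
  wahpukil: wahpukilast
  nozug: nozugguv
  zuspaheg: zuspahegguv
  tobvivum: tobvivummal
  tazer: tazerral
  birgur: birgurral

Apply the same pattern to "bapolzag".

sovubrid and halil both have last vowel 'i' yet inflect differently (soalvubrid, halilast), so the last vowel is not what conditions the rule; the final letter is.
"bapolzag" ends in -g. The stems ending in -g (nozug → nozugguv, zuspaheg → zuspahegguv) double the final consonant and add -uv.
The other patterns: stems ending in -d insert -al- after the first vowel; stems ending in -l add -ast; stems ending in -m or -r double the final consonant and add -al.
So bapolzag → bapolzagguv.

bapolzagguv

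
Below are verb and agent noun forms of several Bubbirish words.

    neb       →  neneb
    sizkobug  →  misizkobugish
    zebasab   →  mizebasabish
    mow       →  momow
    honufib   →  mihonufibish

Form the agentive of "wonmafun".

zebasab and neb both end in -b yet inflect differently (mizebasabish, neneb), so the final letter is not what conditions the rule; the number of vowels is.
"wonmafun" has 3 vowels. The stems with 3 vowels (zebasab → mizebasabish, sizkobug → misizkobugish, honufib → mihonufibish) add mi- … -ish around the stem.
The other pattern: stems with 1 vowel repeat the first consonant+vowel as a prefix.
So wonmafun → miwonmafunish.

miwonmafunish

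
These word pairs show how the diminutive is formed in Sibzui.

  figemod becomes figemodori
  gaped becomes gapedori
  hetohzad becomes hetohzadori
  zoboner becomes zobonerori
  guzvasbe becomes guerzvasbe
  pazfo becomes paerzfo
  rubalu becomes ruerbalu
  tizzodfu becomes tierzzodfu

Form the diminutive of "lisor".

lisorori

gaped and guzvasbe both have last vowel 'e' yet inflect differently (gapedori, guerzvasbe), so the last vowel is not what conditions the rule; whether the stem ends in a vowel or a consonant is.
"lisor" ends in a consonant. The stems ending in a consonant (figemod → figemodori, gaped → gapedori, hetohzad → hetohzadori) add -ori.
The other pattern: stems ending in a vowel insert -er- after the first vowel.
So lisor → lisorori.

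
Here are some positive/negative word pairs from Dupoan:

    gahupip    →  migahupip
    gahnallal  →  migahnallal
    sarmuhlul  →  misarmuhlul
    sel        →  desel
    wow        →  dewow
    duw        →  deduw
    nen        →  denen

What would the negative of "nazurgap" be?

minazurgap

gahnallal and sel both end in -l yet inflect differently (migahnallal, desel), so the final letter is not what conditions the rule; the number of vowels is.
"nazurgap" has 3 vowels. The stems with 3 vowels (gahupip → migahupip, gahnallal → migahnallal, sarmuhlul → misarmuhlul) add the prefix mi-.
So nazurgap → minazurgap.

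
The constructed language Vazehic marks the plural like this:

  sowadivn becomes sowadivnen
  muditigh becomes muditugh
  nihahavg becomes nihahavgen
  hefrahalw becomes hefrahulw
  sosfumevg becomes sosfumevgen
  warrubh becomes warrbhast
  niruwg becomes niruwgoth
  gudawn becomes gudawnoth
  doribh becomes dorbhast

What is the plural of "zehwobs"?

sowadivn and gudawn both end in -n yet inflect differently (sowadivnen, gudawnoth), so the final letter is not what conditions the rule; the second-to-last letter is.
"zehwobs" has second-to-last letter 'b'. The stems whose second-to-last letter is 'b' (doribh → dorbhast, warrubh → warrbhast) delete the last vowel and add -ast.
So zehwobs → zehwbsast.

zehwbsast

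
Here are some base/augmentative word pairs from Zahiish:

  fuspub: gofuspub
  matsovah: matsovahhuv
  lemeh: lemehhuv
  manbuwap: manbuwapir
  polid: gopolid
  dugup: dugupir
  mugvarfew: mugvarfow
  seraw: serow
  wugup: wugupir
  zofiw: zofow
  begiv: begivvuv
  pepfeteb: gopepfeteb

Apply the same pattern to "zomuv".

manbuwap and seraw both have last vowel 'a' yet inflect differently (manbuwapir, serow), so the last vowel is not what conditions the rule; the final letter is.
"zomuv" ends in -v. The one such stem in the data (begiv → begivvuv) doubles the final consonant and adds -uv (as do lemeh, matsovah), so the same rule applies.
The other patterns: stems ending in -p add -ir; stems ending in -w change the last vowel to 'o'; stems ending in -b or -d add the prefix go-.
So zomuv → zomuvvuv.

zomuvvuv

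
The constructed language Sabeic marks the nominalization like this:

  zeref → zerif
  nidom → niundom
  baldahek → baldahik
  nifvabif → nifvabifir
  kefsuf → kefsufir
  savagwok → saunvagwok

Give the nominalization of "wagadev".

wagadiv

savagwok and baldahek both end in -k yet inflect differently (saunvagwok, baldahik), so the final letter is not what conditions the rule; the last vowel is.
"wagadev" has last vowel 'e'. The stems whose last vowel is 'e' (zeref → zerif, baldahek → baldahik) change the last vowel to 'i'.
The other patterns: stems whose last vowel is 'o' insert -un- after the first vowel; stems whose last vowel is 'i' or 'u' add -ir.
So wagadev → wagadiv.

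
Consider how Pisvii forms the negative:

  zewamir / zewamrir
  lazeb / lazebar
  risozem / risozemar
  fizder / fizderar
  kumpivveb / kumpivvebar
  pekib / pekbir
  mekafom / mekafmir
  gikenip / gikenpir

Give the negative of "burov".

burvir

"burov" has last vowel 'o'. The one such stem in the data (mekafom → mekafmir) deletes the last vowel and adds -ir (as do gikenip, pekib), so the same rule applies.
The other pattern: stems whose last vowel is 'e' add -ar.
So burov → burvir.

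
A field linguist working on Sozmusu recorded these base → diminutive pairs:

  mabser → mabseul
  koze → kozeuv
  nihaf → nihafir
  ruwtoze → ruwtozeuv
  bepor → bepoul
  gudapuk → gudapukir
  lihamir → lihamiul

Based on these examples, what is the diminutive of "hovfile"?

ruwtoze and mabser both have last vowel 'e' yet inflect differently (ruwtozeuv, mabseul), so the last vowel is not what conditions the rule; the final letter is.
"hovfile" ends in -e. The stems ending in -e (ruwtoze → ruwtozeuv, koze → kozeuv) add -uv.
The other patterns: stems ending in -r drop the final letter and add -ul; stems ending in -f or -k add -ir.
So hovfile → hovfileuv.

hovfileuv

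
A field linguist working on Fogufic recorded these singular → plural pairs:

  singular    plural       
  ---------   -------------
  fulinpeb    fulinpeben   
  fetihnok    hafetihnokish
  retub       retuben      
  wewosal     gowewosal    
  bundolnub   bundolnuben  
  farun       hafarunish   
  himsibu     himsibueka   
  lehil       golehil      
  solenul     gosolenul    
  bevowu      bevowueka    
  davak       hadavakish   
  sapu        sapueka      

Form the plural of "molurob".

moluroben

"molurob" ends in -b. The stems ending in -b (bundolnub → bundolnuben, retub → retuben, fulinpeb → fulinpeben) add -en.
The other patterns: stems ending in -u add -eka; stems ending in -l add the prefix go-; stems ending in -k or -n add ha- … -ish around the stem.
So molurob → moluroben.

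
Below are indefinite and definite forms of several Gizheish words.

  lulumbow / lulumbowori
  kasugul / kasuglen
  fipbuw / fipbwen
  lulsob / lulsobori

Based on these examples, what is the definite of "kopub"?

fipbuw and lulumbow both end in -w yet inflect differently (fipbwen, lulumbowori), so the final letter is not what conditions the rule; the last vowel is.
"kopub" has last vowel 'u'. The stems whose last vowel is 'u' (kasugul → kasuglen, fipbuw → fipbwen) delete the last vowel and add -en.
So kopub → kopben.

kopben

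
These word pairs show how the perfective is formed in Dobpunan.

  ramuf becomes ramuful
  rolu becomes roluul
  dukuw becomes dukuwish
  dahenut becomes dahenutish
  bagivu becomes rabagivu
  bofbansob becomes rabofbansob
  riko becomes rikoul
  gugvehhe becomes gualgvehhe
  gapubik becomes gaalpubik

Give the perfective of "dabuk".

dabukish

"dabuk" begins with d-. The stems beginning with d- (dukuw → dukuwish, dahenut → dahenutish) add -ish.
The other patterns: stems beginning with r- add -ul; stems beginning with b- add the prefix ra-; stems beginning with g- insert -al- after the first vowel.
So dabuk → dabukish.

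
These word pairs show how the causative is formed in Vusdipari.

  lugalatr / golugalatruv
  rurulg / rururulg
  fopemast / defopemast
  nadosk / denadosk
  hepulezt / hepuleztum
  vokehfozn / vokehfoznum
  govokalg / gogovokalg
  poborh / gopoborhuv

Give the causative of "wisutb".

gowisutbuv

fopemast and hepulezt both end in -t yet inflect differently (defopemast, hepuleztum), so the final letter is not what conditions the rule; the second-to-last letter is.
"wisutb" has second-to-last letter 't'. The one such stem in the data (lugalatr → golugalatruv) adds go- … -uv around the stem, so the same rule applies.
So wisutb → gowisutbuv.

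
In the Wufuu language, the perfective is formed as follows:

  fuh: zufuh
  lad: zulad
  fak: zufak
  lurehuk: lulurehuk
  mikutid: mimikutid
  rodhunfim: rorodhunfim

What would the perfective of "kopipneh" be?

fak and lurehuk both end in -k yet inflect differently (zufak, lulurehuk), so the final letter is not what conditions the rule; the number of vowels is.
"kopipneh" has 3 vowels. The stems with 3 vowels (lurehuk → lulurehuk, mikutid → mimikutid, rodhunfim → rorodhunfim) repeat the first consonant+vowel as a prefix.
The other pattern: stems with 1 vowel add the prefix zu-.
So kopipneh → kokopipneh.

kokopipneh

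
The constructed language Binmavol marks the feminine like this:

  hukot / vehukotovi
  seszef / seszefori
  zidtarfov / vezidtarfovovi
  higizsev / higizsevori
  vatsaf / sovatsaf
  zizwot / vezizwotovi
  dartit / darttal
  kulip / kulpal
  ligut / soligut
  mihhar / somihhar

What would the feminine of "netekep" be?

"netekep" has last vowel 'e'. The stems whose last vowel is 'e' (higizsev → higizsevori, seszef → seszefori) add -ori.
So netekep → netekepori.

netekepori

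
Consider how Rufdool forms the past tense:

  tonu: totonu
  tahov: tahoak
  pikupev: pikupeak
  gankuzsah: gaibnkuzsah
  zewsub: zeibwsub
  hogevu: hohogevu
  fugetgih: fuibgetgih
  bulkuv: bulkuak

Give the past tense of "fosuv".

fosuak

bulkuv and tonu both have last vowel 'u' yet inflect differently (bulkuak, totonu), so the last vowel is not what conditions the rule; the final letter is.
"fosuv" ends in -v. The stems ending in -v (tahov → tahoak, bulkuv → bulkuak, pikupev → pikupeak) drop the final letter and add -ak.
The other patterns: stems ending in -u repeat the first consonant+vowel as a prefix; stems ending in -b or -h insert -ib- after the first vowel.
So fosuv → fosuak.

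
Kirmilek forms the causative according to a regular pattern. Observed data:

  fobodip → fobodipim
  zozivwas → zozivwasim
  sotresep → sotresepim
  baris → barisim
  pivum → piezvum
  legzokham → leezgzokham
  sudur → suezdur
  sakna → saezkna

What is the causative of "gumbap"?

zozivwas and legzokham both have last vowel 'a' yet inflect differently (zozivwasim, leezgzokham), so the last vowel is not what conditions the rule; the final letter is.
"gumbap" ends in -p. The stems ending in -p (fobodip → fobodipim, sotresep → sotresepim) add -im.
So gumbap → gumbapim.

gumbapim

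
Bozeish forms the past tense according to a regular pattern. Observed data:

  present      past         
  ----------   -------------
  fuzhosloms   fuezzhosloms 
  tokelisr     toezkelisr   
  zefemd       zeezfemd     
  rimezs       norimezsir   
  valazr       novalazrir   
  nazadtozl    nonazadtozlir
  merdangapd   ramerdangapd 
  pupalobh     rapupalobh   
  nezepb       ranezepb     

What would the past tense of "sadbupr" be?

rasadbupr

"sadbupr" has second-to-last letter 'p'. The stems whose second-to-last letter is 'p' (merdangapd → ramerdangapd, nezepb → ranezepb) add the prefix ra-.
So sadbupr → rasadbupr.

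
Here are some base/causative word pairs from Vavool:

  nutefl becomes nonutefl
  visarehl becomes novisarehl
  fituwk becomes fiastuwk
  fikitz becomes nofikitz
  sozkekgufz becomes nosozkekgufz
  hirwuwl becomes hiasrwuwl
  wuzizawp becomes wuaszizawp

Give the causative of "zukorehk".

hirwuwl and visarehl both end in -l yet inflect differently (hiasrwuwl, novisarehl), so the final letter is not what conditions the rule; the second-to-last letter is.
"zukorehk" has second-to-last letter 'h'. The one such stem in the data (visarehl → novisarehl) adds the prefix no-, so the same rule applies.
So zukorehk → nozukorehk.

nozukorehk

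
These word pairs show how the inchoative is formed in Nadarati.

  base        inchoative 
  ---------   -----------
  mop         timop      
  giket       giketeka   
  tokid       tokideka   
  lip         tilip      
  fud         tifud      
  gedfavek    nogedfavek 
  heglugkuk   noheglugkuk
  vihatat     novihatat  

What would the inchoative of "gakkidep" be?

fud and tokid both end in -d yet inflect differently (tifud, tokideka), so the final letter is not what conditions the rule; the number of vowels is.
"gakkidep" has 3 vowels. The stems with 3 vowels (gedfavek → nogedfavek, vihatat → novihatat, heglugkuk → noheglugkuk) add the prefix no-.
So gakkidep → nogakkidep.

nogakkidep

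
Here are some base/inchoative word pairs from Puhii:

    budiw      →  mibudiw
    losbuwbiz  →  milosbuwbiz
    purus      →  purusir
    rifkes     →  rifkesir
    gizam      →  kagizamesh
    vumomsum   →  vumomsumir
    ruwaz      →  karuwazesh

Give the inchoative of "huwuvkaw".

kahuwuvkawesh

losbuwbiz and ruwaz both end in -z yet inflect differently (milosbuwbiz, karuwazesh), so the final letter is not what conditions the rule; the last vowel is.
"huwuvkaw" has last vowel 'a'. The stems whose last vowel is 'a' (gizam → kagizamesh, ruwaz → karuwazesh) add ka- … -esh around the stem.
So huwuvkaw → kahuwuvkawesh.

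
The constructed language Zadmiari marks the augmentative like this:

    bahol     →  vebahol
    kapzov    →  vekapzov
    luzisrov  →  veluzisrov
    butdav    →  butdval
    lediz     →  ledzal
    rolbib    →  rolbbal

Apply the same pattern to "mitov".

kapzov and butdav both end in -v yet inflect differently (vekapzov, butdval), so the final letter is not what conditions the rule; the last vowel is.
"mitov" has last vowel 'o'. The stems whose last vowel is 'o' (bahol → vebahol, kapzov → vekapzov, luzisrov → veluzisrov) add the prefix ve-.
The other pattern: stems whose last vowel is 'a' or 'i' delete the last vowel and add -al.
So mitov → vemitov.

vemitov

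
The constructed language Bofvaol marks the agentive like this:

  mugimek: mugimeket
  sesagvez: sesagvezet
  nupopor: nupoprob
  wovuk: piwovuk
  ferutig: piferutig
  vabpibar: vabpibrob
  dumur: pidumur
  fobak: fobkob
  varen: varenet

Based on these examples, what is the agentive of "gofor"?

gofrob

"gofor" has last vowel 'o'. The one such stem in the data (nupopor → nupoprob) deletes the last vowel and adds -ob (as do fobak, vabpibar), so the same rule applies.
So gofor → gofrob.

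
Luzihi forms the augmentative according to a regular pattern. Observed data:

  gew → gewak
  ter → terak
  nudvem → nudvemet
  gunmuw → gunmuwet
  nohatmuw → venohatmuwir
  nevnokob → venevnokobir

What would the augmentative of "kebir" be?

kebiret

gew and gunmuw both end in -w yet inflect differently (gewak, gunmuwet), so the final letter is not what conditions the rule; the number of vowels is.
"kebir" has 2 vowels. The stems with 2 vowels (nudvem → nudvemet, gunmuw → gunmuwet) add -et.
So kebir → kebiret.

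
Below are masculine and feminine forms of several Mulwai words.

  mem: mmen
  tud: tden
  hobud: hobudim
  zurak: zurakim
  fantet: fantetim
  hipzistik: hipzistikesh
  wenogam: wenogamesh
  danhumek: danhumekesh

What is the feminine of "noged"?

nogedim

"noged" has 2 vowels. The stems with 2 vowels (hobud → hobudim, zurak → zurakim, fantet → fantetim) add -im.
The other patterns: stems with 1 vowel delete the last vowel and add -en; stems with 3 vowels add -esh.
So noged → nogedim.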